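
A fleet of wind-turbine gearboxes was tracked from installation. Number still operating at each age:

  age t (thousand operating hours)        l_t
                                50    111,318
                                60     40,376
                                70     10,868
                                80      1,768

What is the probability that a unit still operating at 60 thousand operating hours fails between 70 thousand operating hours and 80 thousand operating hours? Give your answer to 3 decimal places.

This is the probability of reaching 70 but not 80, conditional on being operational at 60: (l_70 − l_80) / l_60.
= (10,868 − 1,768) / 40,376 = 9,100 / 40,376 = 0.225381.

0.225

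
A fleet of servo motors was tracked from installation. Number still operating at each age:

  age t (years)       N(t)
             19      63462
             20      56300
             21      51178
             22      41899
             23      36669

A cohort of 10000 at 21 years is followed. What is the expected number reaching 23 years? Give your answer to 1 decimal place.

The relevant probability is 36669/51178 = 0.716499.
Expected number = 10000 × 0.716499 = 7165.0.

7165.0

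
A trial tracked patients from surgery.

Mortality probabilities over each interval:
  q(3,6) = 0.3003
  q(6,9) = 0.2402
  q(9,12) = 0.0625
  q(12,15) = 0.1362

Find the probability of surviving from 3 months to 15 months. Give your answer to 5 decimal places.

Chaining the interval survival probabilities: (1 − 0.3003) × (1 − 0.2402) × (1 − 0.0625) × (1 − 0.1362).
= 0.6997 × 0.7598 × 0.9375 × 0.8638 = 0.430522.

0.43052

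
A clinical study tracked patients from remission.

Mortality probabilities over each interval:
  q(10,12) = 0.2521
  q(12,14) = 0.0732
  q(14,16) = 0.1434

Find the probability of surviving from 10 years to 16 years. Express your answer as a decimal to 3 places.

0.594

Chaining the interval survival probabilities: (1 − 0.2521) × (1 − 0.0732) × (1 − 0.1434).
= 0.7479 × 0.9268 × 0.8566 = 0.593755.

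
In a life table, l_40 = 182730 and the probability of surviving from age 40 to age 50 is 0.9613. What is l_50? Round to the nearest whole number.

l_50 = l_40 × p = 182730 × 0.9613 = 175658.

175658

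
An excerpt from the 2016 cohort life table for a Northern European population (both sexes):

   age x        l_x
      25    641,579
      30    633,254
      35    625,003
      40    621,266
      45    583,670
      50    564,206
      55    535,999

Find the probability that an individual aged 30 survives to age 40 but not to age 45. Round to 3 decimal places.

This is the probability of reaching 40 but not 45, conditional on being alive at 30: (l_40 − l_45) / l_30.
= (621,266 − 583,670) / 633,254 = 37,596 / 633,254 = 0.059370.

0.059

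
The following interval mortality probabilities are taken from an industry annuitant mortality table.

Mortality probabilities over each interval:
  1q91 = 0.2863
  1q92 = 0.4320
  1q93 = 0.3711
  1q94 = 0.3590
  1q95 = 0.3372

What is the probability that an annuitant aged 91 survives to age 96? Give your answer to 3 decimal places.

0.108

5p91 = (1 − 0.2863) × (1 − 0.4320) × (1 − 0.3711) × (1 − 0.3590) × (1 − 0.3372).
= 0.7137 × 0.5680 × 0.6289 × 0.6410 × 0.6628 = 0.108314.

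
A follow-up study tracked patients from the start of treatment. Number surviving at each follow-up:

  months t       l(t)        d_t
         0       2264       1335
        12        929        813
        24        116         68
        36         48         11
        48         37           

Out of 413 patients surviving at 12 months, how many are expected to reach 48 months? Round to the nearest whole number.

16

The relevant probability is 37/929 = 0.039828.
Expected number = 413 × 0.039828 = 16.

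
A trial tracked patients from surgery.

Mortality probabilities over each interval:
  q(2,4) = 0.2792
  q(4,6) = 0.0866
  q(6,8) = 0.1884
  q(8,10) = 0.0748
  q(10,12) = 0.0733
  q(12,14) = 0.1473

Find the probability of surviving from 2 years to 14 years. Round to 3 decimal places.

The overall survival probability is (1 − 0.2792) × (1 − 0.0866) × (1 − 0.1884) × (1 − 0.0748) × (1 − 0.0733) × (1 − 0.1473).
= 0.7208 × 0.9134 × 0.8116 × 0.9252 × 0.9267 × 0.8527 = 0.390651.

0.391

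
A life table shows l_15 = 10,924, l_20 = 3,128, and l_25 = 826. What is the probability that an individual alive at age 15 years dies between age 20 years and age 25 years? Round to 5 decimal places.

This is the probability of reaching 20 but not 25, conditional on being alive at 15: (l_20 − l_25) / l_15.
= (3,128 − 826) / 10,924 = 2,302 / 10,924 = 0.210729.

0.21073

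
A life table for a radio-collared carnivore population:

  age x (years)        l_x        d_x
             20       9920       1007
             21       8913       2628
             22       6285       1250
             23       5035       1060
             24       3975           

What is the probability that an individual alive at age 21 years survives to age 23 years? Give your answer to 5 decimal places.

0.56491

The conditional survival probability is l_23/l_21 = 5035/8913 = 0.564905.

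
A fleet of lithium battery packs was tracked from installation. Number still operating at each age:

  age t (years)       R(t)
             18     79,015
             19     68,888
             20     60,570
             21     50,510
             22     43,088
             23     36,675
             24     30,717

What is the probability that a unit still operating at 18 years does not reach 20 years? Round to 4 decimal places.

P(fail before 20 | operational at 18) = 1 − R(20)/R(18) = 1 − 60,570/79,015 = (18,445)/79,015 = 0.233437.

0.2334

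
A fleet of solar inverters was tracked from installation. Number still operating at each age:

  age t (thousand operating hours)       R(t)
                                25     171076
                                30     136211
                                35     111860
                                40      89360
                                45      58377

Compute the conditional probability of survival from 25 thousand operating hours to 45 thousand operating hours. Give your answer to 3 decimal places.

The conditional survival probability is R(45)/R(25) = 58377/171076 = 0.341234.

0.341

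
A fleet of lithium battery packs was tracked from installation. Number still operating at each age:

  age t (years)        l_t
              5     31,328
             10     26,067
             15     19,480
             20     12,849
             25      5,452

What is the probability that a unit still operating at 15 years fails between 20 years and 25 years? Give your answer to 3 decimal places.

0.380

This is the probability of reaching 20 but not 25, conditional on being operational at 15: (l_20 − l_25) / l_15.
= (12,849 − 5,452) / 19,480 = 7,397 / 19,480 = 0.379723.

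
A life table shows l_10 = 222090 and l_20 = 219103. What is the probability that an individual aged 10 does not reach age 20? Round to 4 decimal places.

0.0134

P(die before 20 | alive at 10) = 1 − l_20/l_10 = 1 − 219103/222090 = (2987)/222090 = 0.013450.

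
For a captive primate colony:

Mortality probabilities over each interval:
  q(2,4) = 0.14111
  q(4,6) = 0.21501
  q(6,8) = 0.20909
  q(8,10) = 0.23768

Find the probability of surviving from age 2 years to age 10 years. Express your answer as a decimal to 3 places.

0.407

Survival from 2 to 10 is the product of surviving each interval: (1 − 0.14111) × (1 − 0.21501) × (1 − 0.20909) × (1 − 0.23768).
= 0.85889 × 0.78499 × 0.79091 × 0.76232 = 0.406505.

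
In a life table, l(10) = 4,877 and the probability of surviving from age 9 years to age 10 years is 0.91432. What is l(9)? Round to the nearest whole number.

5334

l(9) = l(10) / p = 4,877 / 0.91432 = 5334.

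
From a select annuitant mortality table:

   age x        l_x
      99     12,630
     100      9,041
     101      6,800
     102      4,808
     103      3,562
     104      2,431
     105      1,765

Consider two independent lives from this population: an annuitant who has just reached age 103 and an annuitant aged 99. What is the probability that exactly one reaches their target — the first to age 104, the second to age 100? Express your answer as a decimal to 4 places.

p₁ = l_104/l_103 = 2,431/3,562 = 0.682482; p₂ = l_100/l_99 = 9,041/12,630 = 0.715835.
P(exactly one) = p₁(1−p₂) + (1−p₁)p₂ = 0.193937 + 0.227290 = 0.421228.

0.4212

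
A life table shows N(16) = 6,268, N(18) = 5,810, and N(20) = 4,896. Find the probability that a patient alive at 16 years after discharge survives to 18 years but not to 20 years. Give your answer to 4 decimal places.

0.1458

This is the probability of reaching 18 but not 20, conditional on being alive at 16: (N(18) − N(20)) / N(16).
= (5,810 − 4,896) / 6,268 = 914 / 6,268 = 0.145820.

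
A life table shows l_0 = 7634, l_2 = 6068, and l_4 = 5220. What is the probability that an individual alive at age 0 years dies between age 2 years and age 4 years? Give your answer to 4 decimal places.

This is the probability of reaching 2 but not 4, conditional on being alive at 0: (l_2 − l_4) / l_0.
= (6068 − 5220) / 7634 = 848 / 7634 = 0.111082.

0.1111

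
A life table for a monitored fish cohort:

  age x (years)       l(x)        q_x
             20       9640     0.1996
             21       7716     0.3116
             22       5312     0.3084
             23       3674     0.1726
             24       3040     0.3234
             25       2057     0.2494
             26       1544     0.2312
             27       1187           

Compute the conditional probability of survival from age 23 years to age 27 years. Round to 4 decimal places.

0.3231

The conditional survival probability is l(27)/l(23) = 1187/3674 = 0.323081.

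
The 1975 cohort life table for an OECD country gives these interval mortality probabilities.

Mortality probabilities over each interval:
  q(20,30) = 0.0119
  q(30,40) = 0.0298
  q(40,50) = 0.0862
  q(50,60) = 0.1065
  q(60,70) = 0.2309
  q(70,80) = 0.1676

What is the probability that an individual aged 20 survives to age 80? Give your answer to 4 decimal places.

0.5011

The overall survival probability is (1 − 0.0119) × (1 − 0.0298) × (1 − 0.0862) × (1 − 0.1065) × (1 − 0.2309) × (1 − 0.1676).
= 0.9881 × 0.9702 × 0.9138 × 0.8935 × 0.7691 × 0.8324 = 0.501098.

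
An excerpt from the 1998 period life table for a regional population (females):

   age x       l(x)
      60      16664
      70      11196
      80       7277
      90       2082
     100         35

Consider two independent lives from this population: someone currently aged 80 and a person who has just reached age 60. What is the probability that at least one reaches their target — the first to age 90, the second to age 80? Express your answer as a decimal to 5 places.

p₁ = l(90)/l(80) = 2082/7277 = 0.286107; p₂ = l(80)/l(60) = 7277/16664 = 0.436690.
P(at least one) = 1 − (1−p₁)(1−p₂) = 1 − 0.713893 × 0.563310 = 0.597857.

0.59786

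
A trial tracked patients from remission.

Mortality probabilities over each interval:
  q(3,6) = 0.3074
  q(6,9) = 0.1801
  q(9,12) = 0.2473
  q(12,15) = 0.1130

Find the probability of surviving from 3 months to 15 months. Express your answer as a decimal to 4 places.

0.3791

Survival from 3 to 15 is the product of surviving each interval: (1 − 0.3074) × (1 − 0.1801) × (1 − 0.2473) × (1 − 0.1130).
= 0.6926 × 0.8199 × 0.7527 × 0.8870 = 0.379131.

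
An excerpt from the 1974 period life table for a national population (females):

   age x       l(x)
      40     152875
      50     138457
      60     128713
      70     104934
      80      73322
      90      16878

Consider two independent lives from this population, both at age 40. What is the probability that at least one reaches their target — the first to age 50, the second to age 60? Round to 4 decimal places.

p₁ = l(50)/l(40) = 138457/152875 = 0.905688; p₂ = l(60)/l(40) = 128713/152875 = 0.841949.
P(at least one) = 1 − (1−p₁)(1−p₂) = 1 − 0.094312 × 0.158051 = 0.985094.

0.9851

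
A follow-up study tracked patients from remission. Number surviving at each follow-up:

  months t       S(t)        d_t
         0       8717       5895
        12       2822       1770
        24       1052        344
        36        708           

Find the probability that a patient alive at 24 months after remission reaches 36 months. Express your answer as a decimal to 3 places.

0.673

The conditional survival probability is S(36)/S(24) = 708/1052 = 0.673004.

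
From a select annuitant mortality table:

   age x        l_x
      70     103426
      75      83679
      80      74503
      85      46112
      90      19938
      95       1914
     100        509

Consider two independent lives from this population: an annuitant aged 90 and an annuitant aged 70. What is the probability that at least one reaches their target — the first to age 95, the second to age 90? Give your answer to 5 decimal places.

p₁ = l_95/l_90 = 1914/19938 = 0.095998; p₂ = l_90/l_70 = 19938/103426 = 0.192776.
P(at least one) = 1 − (1−p₁)(1−p₂) = 1 − 0.904002 × 0.807224 = 0.270268.

0.27027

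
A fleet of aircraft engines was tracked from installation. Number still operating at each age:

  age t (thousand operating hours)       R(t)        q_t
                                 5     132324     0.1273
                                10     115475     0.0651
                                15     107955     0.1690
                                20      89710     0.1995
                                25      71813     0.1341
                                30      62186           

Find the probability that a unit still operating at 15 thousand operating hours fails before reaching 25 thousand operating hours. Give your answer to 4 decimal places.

0.3348

P(fail before 25 | operational at 15) = 1 − R(25)/R(15) = 1 − 71813/107955 = (36142)/107955 = 0.334788.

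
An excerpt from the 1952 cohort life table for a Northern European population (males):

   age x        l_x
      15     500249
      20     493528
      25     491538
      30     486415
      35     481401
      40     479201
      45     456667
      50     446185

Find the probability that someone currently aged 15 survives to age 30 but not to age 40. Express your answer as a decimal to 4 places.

This is the probability of reaching 30 but not 40, conditional on being alive at 15: (l_30 − l_40) / l_15.
= (486415 − 479201) / 500249 = 7214 / 500249 = 0.014421.

0.0144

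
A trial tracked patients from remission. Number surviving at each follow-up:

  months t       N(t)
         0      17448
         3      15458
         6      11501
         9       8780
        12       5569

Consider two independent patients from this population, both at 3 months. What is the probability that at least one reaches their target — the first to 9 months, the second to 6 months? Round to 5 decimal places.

0.88941

p₁ = N(9)/N(3) = 8780/15458 = 0.567991; p₂ = N(6)/N(3) = 11501/15458 = 0.744016.
P(at least one) = 1 − (1−p₁)(1−p₂) = 1 − 0.432009 × 0.255984 = 0.889413.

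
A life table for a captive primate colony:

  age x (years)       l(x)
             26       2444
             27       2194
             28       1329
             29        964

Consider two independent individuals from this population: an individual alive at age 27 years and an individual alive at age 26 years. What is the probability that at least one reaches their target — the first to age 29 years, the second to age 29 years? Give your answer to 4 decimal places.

p₁ = l(29)/l(27) = 964/2194 = 0.439380; p₂ = l(29)/l(26) = 964/2444 = 0.394435.
P(at least one) = 1 − (1−p₁)(1−p₂) = 1 − 0.560620 × 0.605565 = 0.660508.

0.6605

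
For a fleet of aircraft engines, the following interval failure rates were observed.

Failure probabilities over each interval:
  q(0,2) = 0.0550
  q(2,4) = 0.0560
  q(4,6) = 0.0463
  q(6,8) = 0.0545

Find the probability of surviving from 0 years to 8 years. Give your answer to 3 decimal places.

0.804

P(survive 0→8) = (1 − 0.0550) × (1 − 0.0560) × (1 − 0.0463) × (1 − 0.0545).
= 0.9450 × 0.9440 × 0.9537 × 0.9455 = 0.804409.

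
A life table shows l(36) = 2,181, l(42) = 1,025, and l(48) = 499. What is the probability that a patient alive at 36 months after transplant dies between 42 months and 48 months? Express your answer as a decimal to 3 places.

0.241

This is the probability of reaching 42 but not 48, conditional on being alive at 36: (l(42) − l(48)) / l(36).
= (1,025 − 499) / 2,181 = 526 / 2,181 = 0.241174.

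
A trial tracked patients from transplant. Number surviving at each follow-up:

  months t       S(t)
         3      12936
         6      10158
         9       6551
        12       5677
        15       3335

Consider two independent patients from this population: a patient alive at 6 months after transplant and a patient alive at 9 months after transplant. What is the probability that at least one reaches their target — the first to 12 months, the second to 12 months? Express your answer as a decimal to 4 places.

0.9411

p₁ = S(12)/S(6) = 5677/10158 = 0.558870; p₂ = S(12)/S(9) = 5677/6551 = 0.866585.
P(at least one) = 1 − (1−p₁)(1−p₂) = 1 − 0.441130 × 0.133415 = 0.941147.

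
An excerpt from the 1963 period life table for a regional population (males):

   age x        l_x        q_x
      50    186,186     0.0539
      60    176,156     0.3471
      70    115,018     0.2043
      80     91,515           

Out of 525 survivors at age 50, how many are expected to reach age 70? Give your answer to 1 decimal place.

324.3

The relevant probability is 115,018/186,186 = 0.617759.
Expected number = 525 × 0.617759 = 324.3.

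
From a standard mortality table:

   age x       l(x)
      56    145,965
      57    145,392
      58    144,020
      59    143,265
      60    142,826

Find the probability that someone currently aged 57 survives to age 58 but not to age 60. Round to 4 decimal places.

This is the probability of reaching 58 but not 60, conditional on being alive at 57: (l(58) − l(60)) / l(57).
= (144,020 − 142,826) / 145,392 = 1,194 / 145,392 = 0.008212.

0.0082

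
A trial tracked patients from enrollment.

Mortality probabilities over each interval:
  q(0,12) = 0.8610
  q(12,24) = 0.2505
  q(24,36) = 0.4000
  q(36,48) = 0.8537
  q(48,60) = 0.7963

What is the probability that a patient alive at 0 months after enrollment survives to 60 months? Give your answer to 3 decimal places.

The overall survival probability is (1 − 0.8610) × (1 − 0.2505) × (1 − 0.4000) × (1 − 0.8537) × (1 − 0.7963).
= 0.1390 × 0.7495 × 0.6000 × 0.1463 × 0.2037 = 0.001863.

0.002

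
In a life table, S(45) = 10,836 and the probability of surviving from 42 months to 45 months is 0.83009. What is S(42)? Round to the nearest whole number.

S(42) = S(45) / p = 10,836 / 0.83009 = 13054.

13054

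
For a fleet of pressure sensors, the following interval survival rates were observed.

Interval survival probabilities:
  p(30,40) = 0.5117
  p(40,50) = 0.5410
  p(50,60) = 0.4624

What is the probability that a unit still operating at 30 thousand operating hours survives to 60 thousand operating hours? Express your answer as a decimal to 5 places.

Chaining the interval survival probabilities: 0.5117 × 0.5410 × 0.4624.
= 0.128006.

0.12801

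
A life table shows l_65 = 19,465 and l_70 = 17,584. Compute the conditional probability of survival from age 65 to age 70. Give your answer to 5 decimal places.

We want 5p65 = l_70/l_65.
The conditional survival probability is l_70/l_65 = 17,584/19,465 = 0.903365.

0.90337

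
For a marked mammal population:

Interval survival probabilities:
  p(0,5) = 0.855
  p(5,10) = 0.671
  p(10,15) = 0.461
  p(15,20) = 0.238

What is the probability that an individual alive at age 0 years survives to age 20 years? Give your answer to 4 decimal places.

Survival from 0 to 20 is the product of surviving each interval: 0.855 × 0.671 × 0.461 × 0.238.
= 0.062946.

0.0629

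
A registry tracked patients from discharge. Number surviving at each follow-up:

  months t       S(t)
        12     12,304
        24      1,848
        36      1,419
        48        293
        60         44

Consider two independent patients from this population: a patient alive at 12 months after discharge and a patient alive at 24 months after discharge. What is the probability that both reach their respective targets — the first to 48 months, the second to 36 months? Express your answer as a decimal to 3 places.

p₁ = S(48)/S(12) = 293/12,304 = 0.023813; p₂ = S(36)/S(24) = 1,419/1,848 = 0.767857.
P(both) = p₁ × p₂ = 0.023813 × 0.767857 = 0.018285.

0.018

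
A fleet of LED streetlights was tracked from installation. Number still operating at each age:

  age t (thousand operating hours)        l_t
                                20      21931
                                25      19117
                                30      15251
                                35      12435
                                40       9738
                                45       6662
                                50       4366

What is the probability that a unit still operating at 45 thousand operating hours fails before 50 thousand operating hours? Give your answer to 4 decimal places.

P(fail before 50 | operational at 45) = 1 − l_50/l_45 = 1 − 4366/6662 = (2296)/6662 = 0.344641.

0.3446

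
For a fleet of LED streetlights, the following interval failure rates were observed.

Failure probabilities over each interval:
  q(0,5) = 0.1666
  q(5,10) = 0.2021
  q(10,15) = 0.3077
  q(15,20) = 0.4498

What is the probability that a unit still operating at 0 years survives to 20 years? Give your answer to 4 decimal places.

0.2533

P(survive 0→20) = (1 − 0.1666) × (1 − 0.2021) × (1 − 0.3077) × (1 − 0.4498).
= 0.8334 × 0.7979 × 0.6923 × 0.5502 = 0.253289.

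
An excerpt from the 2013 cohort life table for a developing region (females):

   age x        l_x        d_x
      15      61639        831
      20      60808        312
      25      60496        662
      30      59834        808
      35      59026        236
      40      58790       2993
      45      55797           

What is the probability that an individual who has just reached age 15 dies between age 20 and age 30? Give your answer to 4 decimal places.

This is the probability of reaching 20 but not 30, conditional on being alive at 15: (l_20 − l_30) / l_15.
= (60808 − 59834) / 61639 = 974 / 61639 = 0.015802.

0.0158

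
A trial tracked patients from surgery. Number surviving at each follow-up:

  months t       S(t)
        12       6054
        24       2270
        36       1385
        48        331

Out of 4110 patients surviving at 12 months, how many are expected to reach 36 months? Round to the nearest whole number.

940

The relevant probability is 1385/6054 = 0.228774.
Expected number = 4110 × 0.228774 = 940.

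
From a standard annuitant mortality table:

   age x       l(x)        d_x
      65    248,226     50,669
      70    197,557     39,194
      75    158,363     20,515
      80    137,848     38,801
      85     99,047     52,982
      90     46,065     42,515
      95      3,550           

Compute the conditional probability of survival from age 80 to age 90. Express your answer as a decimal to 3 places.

The conditional survival probability is l(90)/l(80) = 46,065/137,848 = 0.334172.

0.334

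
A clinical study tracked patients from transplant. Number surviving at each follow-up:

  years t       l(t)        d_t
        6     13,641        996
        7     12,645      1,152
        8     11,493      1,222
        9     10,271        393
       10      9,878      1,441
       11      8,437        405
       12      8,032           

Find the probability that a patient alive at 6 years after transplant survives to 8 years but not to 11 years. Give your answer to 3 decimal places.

0.224

This is the probability of reaching 8 but not 11, conditional on being alive at 6: (l(8) − l(11)) / l(6).
= (11,493 − 8,437) / 13,641 = 3,056 / 13,641 = 0.224030.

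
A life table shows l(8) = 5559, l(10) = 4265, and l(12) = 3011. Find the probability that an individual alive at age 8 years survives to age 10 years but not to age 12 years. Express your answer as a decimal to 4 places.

0.2256

This is the probability of reaching 10 but not 12, conditional on being alive at 8: (l(10) − l(12)) / l(8).
= (4265 − 3011) / 5559 = 1254 / 5559 = 0.225580.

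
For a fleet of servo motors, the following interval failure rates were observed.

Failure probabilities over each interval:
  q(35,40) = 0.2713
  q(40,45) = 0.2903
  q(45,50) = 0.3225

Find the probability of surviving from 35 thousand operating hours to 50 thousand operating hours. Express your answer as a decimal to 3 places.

Chaining the interval survival probabilities: (1 − 0.2713) × (1 − 0.2903) × (1 − 0.3225).
= 0.7287 × 0.7097 × 0.6775 = 0.350375.

0.350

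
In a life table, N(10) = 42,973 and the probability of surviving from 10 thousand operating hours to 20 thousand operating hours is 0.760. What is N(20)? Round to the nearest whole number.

32659

N(20) = N(10) × p = 42,973 × 0.760 = 32659.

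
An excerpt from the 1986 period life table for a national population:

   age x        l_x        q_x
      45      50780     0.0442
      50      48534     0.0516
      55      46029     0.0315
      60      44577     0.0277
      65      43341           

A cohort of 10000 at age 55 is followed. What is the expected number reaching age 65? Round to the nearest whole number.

9416

The relevant probability is 43341/46029 = 0.941602.
Expected number = 10000 × 0.941602 = 9416.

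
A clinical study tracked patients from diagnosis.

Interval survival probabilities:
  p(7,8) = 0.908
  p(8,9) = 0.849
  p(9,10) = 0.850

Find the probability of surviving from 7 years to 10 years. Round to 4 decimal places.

0.6553

P(survive 7→10) = 0.908 × 0.849 × 0.850.
= 0.655258.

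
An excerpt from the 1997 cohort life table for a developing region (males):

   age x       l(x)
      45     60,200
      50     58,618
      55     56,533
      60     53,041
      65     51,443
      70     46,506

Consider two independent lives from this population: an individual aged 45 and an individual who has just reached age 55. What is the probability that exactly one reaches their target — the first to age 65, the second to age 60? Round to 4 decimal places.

p₁ = l(65)/l(45) = 51,443/60,200 = 0.854535; p₂ = l(60)/l(55) = 53,041/56,533 = 0.938231.
P(exactly one) = p₁(1−p₂) + (1−p₁)p₂ = 0.052784 + 0.136480 = 0.189264.

0.1893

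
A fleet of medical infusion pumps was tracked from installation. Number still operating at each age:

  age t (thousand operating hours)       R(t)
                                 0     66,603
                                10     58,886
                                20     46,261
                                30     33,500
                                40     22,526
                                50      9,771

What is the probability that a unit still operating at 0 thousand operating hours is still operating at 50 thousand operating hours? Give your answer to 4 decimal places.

The conditional survival probability is R(50)/R(0) = 9,771/66,603 = 0.146705.

0.1467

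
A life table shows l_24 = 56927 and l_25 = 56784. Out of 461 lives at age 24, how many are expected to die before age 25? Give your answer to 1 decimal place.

The relevant probability is 1 − 56784/56927 = 0.002512.
Expected number = 461 × 0.002512 = 1.2.

1.2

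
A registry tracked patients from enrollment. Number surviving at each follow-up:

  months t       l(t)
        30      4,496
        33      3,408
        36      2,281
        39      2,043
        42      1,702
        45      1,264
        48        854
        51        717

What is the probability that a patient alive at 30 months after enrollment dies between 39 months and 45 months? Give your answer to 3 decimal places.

This is the probability of reaching 39 but not 45, conditional on being alive at 30: (l(39) − l(45)) / l(30).
= (2,043 − 1,264) / 4,496 = 779 / 4,496 = 0.173265.

0.173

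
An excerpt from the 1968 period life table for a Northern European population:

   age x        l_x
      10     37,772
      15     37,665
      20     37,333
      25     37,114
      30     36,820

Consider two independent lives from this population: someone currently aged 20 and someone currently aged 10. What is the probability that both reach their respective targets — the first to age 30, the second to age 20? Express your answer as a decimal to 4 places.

0.9748

p₁ = l_30/l_20 = 36,820/37,333 = 0.986259; p₂ = l_20/l_10 = 37,333/37,772 = 0.988378.
P(both) = p₁ × p₂ = 0.986259 × 0.988378 = 0.974797.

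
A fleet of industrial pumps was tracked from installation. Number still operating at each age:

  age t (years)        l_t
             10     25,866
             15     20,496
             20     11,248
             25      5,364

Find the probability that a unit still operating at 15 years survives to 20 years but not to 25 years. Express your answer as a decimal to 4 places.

This is the probability of reaching 20 but not 25, conditional on being operational at 15: (l_20 − l_25) / l_15.
= (11,248 − 5,364) / 20,496 = 5,884 / 20,496 = 0.287080.

0.2871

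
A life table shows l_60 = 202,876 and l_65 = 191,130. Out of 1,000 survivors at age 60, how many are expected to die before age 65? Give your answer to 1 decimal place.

57.9

The relevant probability is 1 − 191,130/202,876 = 0.057897.
Expected number = 1,000 × 0.057897 = 57.9.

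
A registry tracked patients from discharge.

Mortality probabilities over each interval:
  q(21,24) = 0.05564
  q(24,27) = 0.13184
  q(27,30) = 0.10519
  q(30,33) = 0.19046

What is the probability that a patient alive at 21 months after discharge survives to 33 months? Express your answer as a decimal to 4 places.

Chaining the interval survival probabilities: (1 − 0.05564) × (1 − 0.13184) × (1 − 0.10519) × (1 − 0.19046).
= 0.94436 × 0.86816 × 0.89481 × 0.80954 = 0.593891.

0.5939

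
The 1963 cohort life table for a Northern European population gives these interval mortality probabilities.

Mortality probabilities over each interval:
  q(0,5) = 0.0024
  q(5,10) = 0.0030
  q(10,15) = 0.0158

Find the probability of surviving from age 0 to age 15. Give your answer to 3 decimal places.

0.979

P(survive 0→15) = (1 − 0.0024) × (1 − 0.0030) × (1 − 0.0158).
= 0.9976 × 0.9970 × 0.9842 = 0.978892.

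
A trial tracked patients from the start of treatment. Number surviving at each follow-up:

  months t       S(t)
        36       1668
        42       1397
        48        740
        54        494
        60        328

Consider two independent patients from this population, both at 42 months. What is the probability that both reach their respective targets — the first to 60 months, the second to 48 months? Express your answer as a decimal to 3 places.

0.124

p₁ = S(60)/S(42) = 328/1397 = 0.234789; p₂ = S(48)/S(42) = 740/1397 = 0.529707.
P(both) = p₁ × p₂ = 0.234789 × 0.529707 = 0.124369.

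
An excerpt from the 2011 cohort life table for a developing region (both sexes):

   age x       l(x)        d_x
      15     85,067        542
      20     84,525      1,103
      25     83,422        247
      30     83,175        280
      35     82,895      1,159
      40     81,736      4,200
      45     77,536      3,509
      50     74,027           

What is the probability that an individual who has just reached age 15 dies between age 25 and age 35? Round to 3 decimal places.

0.006

This is the probability of reaching 25 but not 35, conditional on being alive at 15: (l(25) − l(35)) / l(15).
= (83,422 − 82,895) / 85,067 = 527 / 85,067 = 0.006195.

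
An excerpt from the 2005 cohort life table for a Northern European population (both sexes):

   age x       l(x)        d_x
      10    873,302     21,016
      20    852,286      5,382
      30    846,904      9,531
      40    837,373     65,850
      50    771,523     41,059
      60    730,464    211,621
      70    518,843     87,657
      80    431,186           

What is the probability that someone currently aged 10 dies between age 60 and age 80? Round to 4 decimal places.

0.3427

This is the probability of reaching 60 but not 80, conditional on being alive at 10: (l(60) − l(80)) / l(10).
= (730,464 − 431,186) / 873,302 = 299,278 / 873,302 = 0.342697.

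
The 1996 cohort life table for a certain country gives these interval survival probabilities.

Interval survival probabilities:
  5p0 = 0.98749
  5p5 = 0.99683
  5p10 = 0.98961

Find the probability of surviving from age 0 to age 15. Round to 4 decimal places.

Survival from 0 to 15 is the product of surviving each interval: 0.98749 × 0.99683 × 0.98961.
= 0.974132.

0.9741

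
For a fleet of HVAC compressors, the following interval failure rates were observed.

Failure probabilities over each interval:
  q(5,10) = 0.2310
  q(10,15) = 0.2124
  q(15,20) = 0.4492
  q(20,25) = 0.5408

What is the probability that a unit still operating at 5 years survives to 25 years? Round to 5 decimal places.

Survival from 5 to 25 is the product of surviving each interval: (1 − 0.2310) × (1 − 0.2124) × (1 − 0.4492) × (1 − 0.5408).
= 0.7690 × 0.7876 × 0.5508 × 0.4592 = 0.153189.

0.15319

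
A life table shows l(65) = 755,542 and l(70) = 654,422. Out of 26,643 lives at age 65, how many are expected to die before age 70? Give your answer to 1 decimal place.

The relevant probability is 1 − 654,422/755,542 = 0.133838.
Expected number = 26,643 × 0.133838 = 3565.8.

3565.8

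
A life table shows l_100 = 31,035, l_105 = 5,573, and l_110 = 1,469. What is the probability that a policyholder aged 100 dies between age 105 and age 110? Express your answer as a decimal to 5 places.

0.13224

This is the probability of reaching 105 but not 110, conditional on being alive at 100: (l_105 − l_110) / l_100.
= (5,573 − 1,469) / 31,035 = 4,104 / 31,035 = 0.132238.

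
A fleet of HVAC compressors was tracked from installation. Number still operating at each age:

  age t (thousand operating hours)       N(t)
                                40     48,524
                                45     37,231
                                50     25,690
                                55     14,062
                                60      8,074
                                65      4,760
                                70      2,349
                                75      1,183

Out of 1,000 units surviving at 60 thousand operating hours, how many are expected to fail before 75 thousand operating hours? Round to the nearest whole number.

The relevant probability is 1 − 1,183/8,074 = 0.853480.
Expected number = 1,000 × 0.853480 = 853.

853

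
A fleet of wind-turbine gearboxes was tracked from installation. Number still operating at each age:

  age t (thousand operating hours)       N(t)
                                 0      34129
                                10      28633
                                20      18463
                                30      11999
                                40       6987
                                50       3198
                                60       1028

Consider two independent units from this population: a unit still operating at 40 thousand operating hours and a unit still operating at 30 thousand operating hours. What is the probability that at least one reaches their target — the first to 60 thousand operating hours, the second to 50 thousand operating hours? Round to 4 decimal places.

p₁ = N(60)/N(40) = 1028/6987 = 0.147130; p₂ = N(50)/N(30) = 3198/11999 = 0.266522.
P(at least one) = 1 − (1−p₁)(1−p₂) = 1 − 0.852870 × 0.733478 = 0.374439.

0.3744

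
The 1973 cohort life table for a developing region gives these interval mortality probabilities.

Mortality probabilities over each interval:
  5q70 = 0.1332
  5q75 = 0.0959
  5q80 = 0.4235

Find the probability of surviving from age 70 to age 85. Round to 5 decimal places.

Chaining the interval survival probabilities: (1 − 0.1332) × (1 − 0.0959) × (1 − 0.4235).
= 0.8668 × 0.9041 × 0.5765 = 0.451788.

0.45179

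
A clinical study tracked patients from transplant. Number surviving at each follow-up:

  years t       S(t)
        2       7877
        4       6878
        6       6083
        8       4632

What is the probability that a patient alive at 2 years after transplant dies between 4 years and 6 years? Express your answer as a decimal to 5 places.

0.10093

This is the probability of reaching 4 but not 6, conditional on being alive at 2: (S(4) − S(6)) / S(2).
= (6878 − 6083) / 7877 = 795 / 7877 = 0.100927.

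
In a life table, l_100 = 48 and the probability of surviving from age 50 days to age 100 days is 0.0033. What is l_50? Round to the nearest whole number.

l_50 = l_100 / p = 48 / 0.0033 = 14545.

14545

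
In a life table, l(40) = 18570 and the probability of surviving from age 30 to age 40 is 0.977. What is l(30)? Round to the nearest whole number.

l(30) = l(40) / p = 18570 / 0.977 = 19007.

19007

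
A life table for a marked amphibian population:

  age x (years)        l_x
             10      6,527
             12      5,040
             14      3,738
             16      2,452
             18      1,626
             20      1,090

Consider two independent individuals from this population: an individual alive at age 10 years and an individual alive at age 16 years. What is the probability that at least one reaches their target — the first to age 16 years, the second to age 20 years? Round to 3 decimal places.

0.653

p₁ = l_16/l_10 = 2,452/6,527 = 0.375670; p₂ = l_20/l_16 = 1,090/2,452 = 0.444535.
P(at least one) = 1 − (1−p₁)(1−p₂) = 1 − 0.624330 × 0.555465 = 0.653207.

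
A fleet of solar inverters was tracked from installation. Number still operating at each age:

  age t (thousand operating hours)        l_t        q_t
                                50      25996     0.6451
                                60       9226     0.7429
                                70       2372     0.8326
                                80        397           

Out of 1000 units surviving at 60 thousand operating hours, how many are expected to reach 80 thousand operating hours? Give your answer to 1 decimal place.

The relevant probability is 397/9226 = 0.043031.
Expected number = 1000 × 0.043031 = 43.0.

43.0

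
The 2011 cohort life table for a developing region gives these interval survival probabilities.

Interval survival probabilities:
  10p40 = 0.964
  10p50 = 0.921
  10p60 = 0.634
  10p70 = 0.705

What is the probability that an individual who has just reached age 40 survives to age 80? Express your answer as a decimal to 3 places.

0.397

Survival from 40 to 80 is the product of surviving each interval: 0.964 × 0.921 × 0.634 × 0.705.
= 0.396840.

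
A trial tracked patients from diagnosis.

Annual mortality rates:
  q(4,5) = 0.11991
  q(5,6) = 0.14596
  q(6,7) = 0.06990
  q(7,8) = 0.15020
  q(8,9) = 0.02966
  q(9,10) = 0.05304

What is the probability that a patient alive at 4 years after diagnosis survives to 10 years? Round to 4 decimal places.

Survival from 4 to 10 is the product of surviving each interval: (1 − 0.11991) × (1 − 0.14596) × (1 − 0.06990) × (1 − 0.15020) × (1 − 0.02966) × (1 − 0.05304).
= 0.88009 × 0.85404 × 0.93010 × 0.84980 × 0.97034 × 0.94696 = 0.545893.

0.5459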